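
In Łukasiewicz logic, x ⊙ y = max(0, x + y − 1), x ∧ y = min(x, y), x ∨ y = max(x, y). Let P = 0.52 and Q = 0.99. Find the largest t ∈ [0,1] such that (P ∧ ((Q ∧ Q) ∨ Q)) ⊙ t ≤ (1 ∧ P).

1.00

Q ∧ Q = min(0.99, 0.99) = 0.99
(Q ∧ Q) ∨ Q = max(0.99, 0.99) = 0.99
P ∧ ((Q ∧ Q) ∨ Q) = min(0.52, 0.99) = 0.52
So the left factor is P ∧ ((Q ∧ Q) ∨ Q) = 0.52.
1 ∧ P = min(1.00, 0.52) = 0.52
So the right-hand bound is 1 ∧ P = 0.52.
The residuum of the Łukasiewicz t-norm gives the supremum: min(1, 1 − 0.52 + 0.52).
1 − 0.52 + 0.52 = 1.00, so t = min(1, 1.00) = 1.00.
Check: 0.52 ⊙ 1.00 = max(0, 0.52) = 0.52 ≤ 0.52.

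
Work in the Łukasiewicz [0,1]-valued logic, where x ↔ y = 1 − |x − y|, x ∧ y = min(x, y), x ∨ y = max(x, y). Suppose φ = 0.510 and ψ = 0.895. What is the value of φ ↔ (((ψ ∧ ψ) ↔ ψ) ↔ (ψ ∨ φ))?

0.615

ψ ∧ ψ = min(0.895, 0.895) = 0.895
(ψ ∧ ψ) ↔ ψ = 1 − |0.895 − 0.895| = 1 − 0.000 = 1.000
ψ ∨ φ = max(0.895, 0.510) = 0.895
((ψ ∧ ψ) ↔ ψ) ↔ (ψ ∨ φ) = 1 − |1.000 − 0.895| = 1 − 0.105 = 0.895
φ ↔ (((ψ ∧ ψ) ↔ ψ) ↔ (ψ ∨ φ)) = 1 − |0.510 − 0.895| = 1 − 0.385 = 0.615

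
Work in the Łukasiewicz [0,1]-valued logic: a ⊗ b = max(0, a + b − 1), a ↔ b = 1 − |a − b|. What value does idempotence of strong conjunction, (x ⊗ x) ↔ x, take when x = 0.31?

x ⊗ x = max(0, 0.31 + 0.31 − 1) = max(0, -0.38) = 0.00
(x ⊗ x) ↔ x = 1 − |0.00 − 0.31| = 1 − 0.31 = 0.69
(The value 0.69 < 1 shows this instance is not satisfied; fails in Ł∞ since a ⊗ a = max(0, 2a−1) ≠ a in general.)

0.69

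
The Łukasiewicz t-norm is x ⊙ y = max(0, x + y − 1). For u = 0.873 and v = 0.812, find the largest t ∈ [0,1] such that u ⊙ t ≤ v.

0.939

The residuum of the Łukasiewicz t-norm gives the supremum: min(1, 1 − 0.873 + 0.812).
1 − 0.873 + 0.812 = 0.939, so t = min(1, 0.939) = 0.939.
Check: 0.873 ⊙ 0.939 = max(0, 0.812) = 0.812 ≤ 0.812.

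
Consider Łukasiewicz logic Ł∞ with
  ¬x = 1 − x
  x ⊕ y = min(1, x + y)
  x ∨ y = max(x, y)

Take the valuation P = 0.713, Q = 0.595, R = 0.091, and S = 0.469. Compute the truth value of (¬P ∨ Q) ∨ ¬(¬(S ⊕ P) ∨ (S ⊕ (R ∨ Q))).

¬P = 1 − 0.713 = 0.287
¬P ∨ Q = max(0.287, 0.595) = 0.595
S ⊕ P = min(1, 0.469 + 0.713) = min(1, 1.182) = 1.000
¬(S ⊕ P) = 1 − 1.000 = 0.000
R ∨ Q = max(0.091, 0.595) = 0.595
S ⊕ (R ∨ Q) = min(1, 0.469 + 0.595) = min(1, 1.064) = 1.000
¬(S ⊕ P) ∨ (S ⊕ (R ∨ Q)) = max(0.000, 1.000) = 1.000
¬(¬(S ⊕ P) ∨ (S ⊕ (R ∨ Q))) = 1 − 1.000 = 0.000
(¬P ∨ Q) ∨ ¬(¬(S ⊕ P) ∨ (S ⊕ (R ∨ Q))) = max(0.595, 0.000) = 0.595

0.595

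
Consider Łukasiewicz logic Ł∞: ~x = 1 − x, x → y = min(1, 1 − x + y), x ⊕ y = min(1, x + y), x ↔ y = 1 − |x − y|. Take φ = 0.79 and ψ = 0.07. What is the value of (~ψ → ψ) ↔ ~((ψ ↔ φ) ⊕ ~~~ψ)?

0.86

~ψ = 1 − 0.07 = 0.93
~ψ → ψ = min(1, 1 − 0.93 + 0.07) = min(1, 0.14) = 0.14
ψ ↔ φ = 1 − |0.07 − 0.79| = 1 − 0.72 = 0.28
~~ψ = 1 − 0.93 = 0.07
~~~ψ = 1 − 0.07 = 0.93
(ψ ↔ φ) ⊕ ~~~ψ = min(1, 0.28 + 0.93) = min(1, 1.21) = 1.00
~((ψ ↔ φ) ⊕ ~~~ψ) = 1 − 1.00 = 0.00
(~ψ → ψ) ↔ ~((ψ ↔ φ) ⊕ ~~~ψ) = 1 − |0.14 − 0.00| = 1 − 0.14 = 0.86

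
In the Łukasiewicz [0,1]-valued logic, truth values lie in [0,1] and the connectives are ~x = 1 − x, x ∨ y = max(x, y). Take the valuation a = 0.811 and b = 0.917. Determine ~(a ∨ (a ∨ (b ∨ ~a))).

~a = 1 − 0.811 = 0.189
b ∨ ~a = max(0.917, 0.189) = 0.917
a ∨ (b ∨ ~a) = max(0.811, 0.917) = 0.917
a ∨ (a ∨ (b ∨ ~a)) = max(0.811, 0.917) = 0.917
~(a ∨ (a ∨ (b ∨ ~a))) = 1 − 0.917 = 0.083

0.083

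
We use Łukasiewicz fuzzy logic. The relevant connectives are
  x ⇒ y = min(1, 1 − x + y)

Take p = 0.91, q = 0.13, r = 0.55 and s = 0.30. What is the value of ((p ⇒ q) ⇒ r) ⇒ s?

p ⇒ q = min(1, 1 − 0.91 + 0.13) = min(1, 0.22) = 0.22
(p ⇒ q) ⇒ r = min(1, 1 − 0.22 + 0.55) = min(1, 1.33) = 1.00
((p ⇒ q) ⇒ r) ⇒ s = min(1, 1 − 1.00 + 0.30) = min(1, 0.30) = 0.30

0.30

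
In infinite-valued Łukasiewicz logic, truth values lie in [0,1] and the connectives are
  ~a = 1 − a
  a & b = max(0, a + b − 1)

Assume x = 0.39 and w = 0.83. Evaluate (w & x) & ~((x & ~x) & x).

w & x = max(0, 0.83 + 0.39 − 1) = max(0, 0.22) = 0.22
~x = 1 − 0.39 = 0.61
x & ~x = max(0, 0.39 + 0.61 − 1) = max(0, 0.00) = 0.00
(x & ~x) & x = max(0, 0.00 + 0.39 − 1) = max(0, -0.61) = 0.00
~((x & ~x) & x) = 1 − 0.00 = 1.00
(w & x) & ~((x & ~x) & x) = max(0, 0.22 + 1.00 − 1) = max(0, 0.22) = 0.22

0.22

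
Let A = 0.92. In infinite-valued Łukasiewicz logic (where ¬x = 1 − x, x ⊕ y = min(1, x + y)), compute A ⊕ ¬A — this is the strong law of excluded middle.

¬A = 1 − 0.92 = 0.08
A ⊕ ¬A = min(1, 0.92 + 0.08) = min(1, 1.00) = 1.00
(As expected: always 1 in Ł∞ since a ⊕ (1−a) = 1.)

1.00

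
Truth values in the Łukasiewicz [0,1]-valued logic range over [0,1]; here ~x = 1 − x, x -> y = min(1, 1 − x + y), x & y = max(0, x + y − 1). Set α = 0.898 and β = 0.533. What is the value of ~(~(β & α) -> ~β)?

β & α = max(0, 0.533 + 0.898 − 1) = max(0, 0.431) = 0.431
~(β & α) = 1 − 0.431 = 0.569
~β = 1 − 0.533 = 0.467
~(β & α) -> ~β = min(1, 1 − 0.569 + 0.467) = min(1, 0.898) = 0.898
~(~(β & α) -> ~β) = 1 − 0.898 = 0.102

0.102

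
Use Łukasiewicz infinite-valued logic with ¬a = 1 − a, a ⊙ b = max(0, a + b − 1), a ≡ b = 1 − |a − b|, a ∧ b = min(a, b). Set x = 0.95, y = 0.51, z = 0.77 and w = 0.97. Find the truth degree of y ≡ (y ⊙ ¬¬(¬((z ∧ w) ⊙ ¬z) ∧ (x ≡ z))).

0.82

z ∧ w = min(0.77, 0.97) = 0.77
¬z = 1 − 0.77 = 0.23
(z ∧ w) ⊙ ¬z = max(0, 0.77 + 0.23 − 1) = max(0, 0.00) = 0.00
¬((z ∧ w) ⊙ ¬z) = 1 − 0.00 = 1.00
x ≡ z = 1 − |0.95 − 0.77| = 1 − 0.18 = 0.82
¬((z ∧ w) ⊙ ¬z) ∧ (x ≡ z) = min(1.00, 0.82) = 0.82
¬(¬((z ∧ w) ⊙ ¬z) ∧ (x ≡ z)) = 1 − 0.82 = 0.18
¬¬(¬((z ∧ w) ⊙ ¬z) ∧ (x ≡ z)) = 1 − 0.18 = 0.82
y ⊙ ¬¬(¬((z ∧ w) ⊙ ¬z) ∧ (x ≡ z)) = max(0, 0.51 + 0.82 − 1) = max(0, 0.33) = 0.33
y ≡ (y ⊙ ¬¬(¬((z ∧ w) ⊙ ¬z) ∧ (x ≡ z))) = 1 − |0.51 − 0.33| = 1 − 0.18 = 0.82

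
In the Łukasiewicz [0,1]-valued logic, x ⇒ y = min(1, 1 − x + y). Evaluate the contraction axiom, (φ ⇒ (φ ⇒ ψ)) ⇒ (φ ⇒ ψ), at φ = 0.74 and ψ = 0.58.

0.84

φ ⇒ ψ = min(1, 1 − 0.74 + 0.58) = min(1, 0.84) = 0.84
φ ⇒ (φ ⇒ ψ) = min(1, 1 − 0.74 + 0.84) = min(1, 1.10) = 1.00
(φ ⇒ (φ ⇒ ψ)) ⇒ (φ ⇒ ψ) = min(1, 1 − 1.00 + 0.84) = min(1, 0.84) = 0.84
(The value 0.84 < 1 shows this instance is not satisfied; fails in Ł∞ (the t-norm is not idempotent).)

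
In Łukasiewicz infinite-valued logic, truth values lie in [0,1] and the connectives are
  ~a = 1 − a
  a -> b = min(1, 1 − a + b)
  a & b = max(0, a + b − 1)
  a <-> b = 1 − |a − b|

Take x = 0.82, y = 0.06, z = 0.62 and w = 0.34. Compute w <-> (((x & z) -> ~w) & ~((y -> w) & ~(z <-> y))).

0.90

x & z = max(0, 0.82 + 0.62 − 1) = max(0, 0.44) = 0.44
~w = 1 − 0.34 = 0.66
(x & z) -> ~w = min(1, 1 − 0.44 + 0.66) = min(1, 1.22) = 1.00
y -> w = min(1, 1 − 0.06 + 0.34) = min(1, 1.28) = 1.00
z <-> y = 1 − |0.62 − 0.06| = 1 − 0.56 = 0.44
~(z <-> y) = 1 − 0.44 = 0.56
(y -> w) & ~(z <-> y) = max(0, 1.00 + 0.56 − 1) = max(0, 0.56) = 0.56
~((y -> w) & ~(z <-> y)) = 1 − 0.56 = 0.44
((x & z) -> ~w) & ~((y -> w) & ~(z <-> y)) = max(0, 1.00 + 0.44 − 1) = max(0, 0.44) = 0.44
w <-> (((x & z) -> ~w) & ~((y -> w) & ~(z <-> y))) = 1 − |0.34 − 0.44| = 1 − 0.10 = 0.90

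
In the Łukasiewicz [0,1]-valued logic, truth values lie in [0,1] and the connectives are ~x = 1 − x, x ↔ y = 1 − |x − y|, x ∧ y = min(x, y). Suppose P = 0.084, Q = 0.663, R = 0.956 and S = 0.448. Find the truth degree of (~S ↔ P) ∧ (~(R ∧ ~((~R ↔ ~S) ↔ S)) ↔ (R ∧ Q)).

0.532

~S = 1 − 0.448 = 0.552
~S ↔ P = 1 − |0.552 − 0.084| = 1 − 0.468 = 0.532
~R = 1 − 0.956 = 0.044
~R ↔ ~S = 1 − |0.044 − 0.552| = 1 − 0.508 = 0.492
(~R ↔ ~S) ↔ S = 1 − |0.492 − 0.448| = 1 − 0.044 = 0.956
~((~R ↔ ~S) ↔ S) = 1 − 0.956 = 0.044
R ∧ ~((~R ↔ ~S) ↔ S) = min(0.956, 0.044) = 0.044
~(R ∧ ~((~R ↔ ~S) ↔ S)) = 1 − 0.044 = 0.956
R ∧ Q = min(0.956, 0.663) = 0.663
~(R ∧ ~((~R ↔ ~S) ↔ S)) ↔ (R ∧ Q) = 1 − |0.956 − 0.663| = 1 − 0.293 = 0.707
(~S ↔ P) ∧ (~(R ∧ ~((~R ↔ ~S) ↔ S)) ↔ (R ∧ Q)) = min(0.532, 0.707) = 0.532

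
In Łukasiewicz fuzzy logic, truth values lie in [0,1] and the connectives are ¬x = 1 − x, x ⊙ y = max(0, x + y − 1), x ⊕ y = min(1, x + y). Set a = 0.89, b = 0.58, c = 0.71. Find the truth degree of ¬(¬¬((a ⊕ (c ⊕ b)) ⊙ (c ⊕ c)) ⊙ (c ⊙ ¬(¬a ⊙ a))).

0.29

c ⊕ b = min(1, 0.71 + 0.58) = min(1, 1.29) = 1.00
a ⊕ (c ⊕ b) = min(1, 0.89 + 1.00) = min(1, 1.89) = 1.00
c ⊕ c = min(1, 0.71 + 0.71) = min(1, 1.42) = 1.00
(a ⊕ (c ⊕ b)) ⊙ (c ⊕ c) = max(0, 1.00 + 1.00 − 1) = max(0, 1.00) = 1.00
¬((a ⊕ (c ⊕ b)) ⊙ (c ⊕ c)) = 1 − 1.00 = 0.00
¬¬((a ⊕ (c ⊕ b)) ⊙ (c ⊕ c)) = 1 − 0.00 = 1.00
¬a = 1 − 0.89 = 0.11
¬a ⊙ a = max(0, 0.11 + 0.89 − 1) = max(0, 0.00) = 0.00
¬(¬a ⊙ a) = 1 − 0.00 = 1.00
c ⊙ ¬(¬a ⊙ a) = max(0, 0.71 + 1.00 − 1) = max(0, 0.71) = 0.71
¬¬((a ⊕ (c ⊕ b)) ⊙ (c ⊕ c)) ⊙ (c ⊙ ¬(¬a ⊙ a)) = max(0, 1.00 + 0.71 − 1) = max(0, 0.71) = 0.71
¬(¬¬((a ⊕ (c ⊕ b)) ⊙ (c ⊕ c)) ⊙ (c ⊙ ¬(¬a ⊙ a))) = 1 − 0.71 = 0.29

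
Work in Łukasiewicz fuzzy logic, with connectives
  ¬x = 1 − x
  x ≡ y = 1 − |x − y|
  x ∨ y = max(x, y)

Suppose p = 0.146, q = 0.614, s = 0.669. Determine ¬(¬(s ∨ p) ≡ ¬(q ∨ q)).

s ∨ p = max(0.669, 0.146) = 0.669
¬(s ∨ p) = 1 − 0.669 = 0.331
q ∨ q = max(0.614, 0.614) = 0.614
¬(q ∨ q) = 1 − 0.614 = 0.386
¬(s ∨ p) ≡ ¬(q ∨ q) = 1 − |0.331 − 0.386| = 1 − 0.055 = 0.945
¬(¬(s ∨ p) ≡ ¬(q ∨ q)) = 1 − 0.945 = 0.055

0.055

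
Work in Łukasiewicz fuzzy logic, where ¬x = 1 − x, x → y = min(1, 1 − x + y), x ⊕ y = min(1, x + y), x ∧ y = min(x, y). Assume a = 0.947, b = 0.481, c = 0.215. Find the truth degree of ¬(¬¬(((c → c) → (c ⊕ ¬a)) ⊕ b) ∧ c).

0.785

c → c = min(1, 1 − 0.215 + 0.215) = min(1, 1.000) = 1.000
¬a = 1 − 0.947 = 0.053
c ⊕ ¬a = min(1, 0.215 + 0.053) = min(1, 0.268) = 0.268
(c → c) → (c ⊕ ¬a) = min(1, 1 − 1.000 + 0.268) = min(1, 0.268) = 0.268
((c → c) → (c ⊕ ¬a)) ⊕ b = min(1, 0.268 + 0.481) = min(1, 0.749) = 0.749
¬(((c → c) → (c ⊕ ¬a)) ⊕ b) = 1 − 0.749 = 0.251
¬¬(((c → c) → (c ⊕ ¬a)) ⊕ b) = 1 − 0.251 = 0.749
¬¬(((c → c) → (c ⊕ ¬a)) ⊕ b) ∧ c = min(0.749, 0.215) = 0.215
¬(¬¬(((c → c) → (c ⊕ ¬a)) ⊕ b) ∧ c) = 1 − 0.215 = 0.785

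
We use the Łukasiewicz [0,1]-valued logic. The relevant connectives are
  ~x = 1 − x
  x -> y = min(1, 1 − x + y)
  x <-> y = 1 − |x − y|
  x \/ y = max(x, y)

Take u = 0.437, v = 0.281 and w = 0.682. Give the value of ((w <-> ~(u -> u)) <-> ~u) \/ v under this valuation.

0.755

u -> u = min(1, 1 − 0.437 + 0.437) = min(1, 1.000) = 1.000
~(u -> u) = 1 − 1.000 = 0.000
w <-> ~(u -> u) = 1 − |0.682 − 0.000| = 1 − 0.682 = 0.318
~u = 1 − 0.437 = 0.563
(w <-> ~(u -> u)) <-> ~u = 1 − |0.318 − 0.563| = 1 − 0.245 = 0.755
((w <-> ~(u -> u)) <-> ~u) \/ v = max(0.755, 0.281) = 0.755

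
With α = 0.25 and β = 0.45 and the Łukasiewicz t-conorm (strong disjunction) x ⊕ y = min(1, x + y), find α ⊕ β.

α ⊕ β = min(1, 0.25 + 0.45) = min(1, 0.70) = 0.70
For comparison, the Gödel t-conorm max(x, y) would give 0.45.

0.70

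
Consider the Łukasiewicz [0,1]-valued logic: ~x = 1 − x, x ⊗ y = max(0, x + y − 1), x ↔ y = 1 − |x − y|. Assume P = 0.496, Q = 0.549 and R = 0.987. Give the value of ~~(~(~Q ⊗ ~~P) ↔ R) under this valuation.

~Q = 1 − 0.549 = 0.451
~P = 1 − 0.496 = 0.504
~~P = 1 − 0.504 = 0.496
~Q ⊗ ~~P = max(0, 0.451 + 0.496 − 1) = max(0, -0.053) = 0.000
~(~Q ⊗ ~~P) = 1 − 0.000 = 1.000
~(~Q ⊗ ~~P) ↔ R = 1 − |1.000 − 0.987| = 1 − 0.013 = 0.987
~(~(~Q ⊗ ~~P) ↔ R) = 1 − 0.987 = 0.013
~~(~(~Q ⊗ ~~P) ↔ R) = 1 − 0.013 = 0.987

0.987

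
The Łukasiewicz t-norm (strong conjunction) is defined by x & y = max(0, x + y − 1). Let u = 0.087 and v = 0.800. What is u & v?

u & v = max(0, 0.087 + 0.800 − 1) = max(0, -0.113) = 0.000
For comparison, the Gödel (minimum) t-norm min(x, y) would give 0.087.

0.000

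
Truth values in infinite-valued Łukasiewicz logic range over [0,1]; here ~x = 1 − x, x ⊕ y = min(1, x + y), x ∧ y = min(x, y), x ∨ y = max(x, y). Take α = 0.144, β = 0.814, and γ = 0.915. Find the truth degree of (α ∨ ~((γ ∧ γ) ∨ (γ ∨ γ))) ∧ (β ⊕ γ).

γ ∧ γ = min(0.915, 0.915) = 0.915
γ ∨ γ = max(0.915, 0.915) = 0.915
(γ ∧ γ) ∨ (γ ∨ γ) = max(0.915, 0.915) = 0.915
~((γ ∧ γ) ∨ (γ ∨ γ)) = 1 − 0.915 = 0.085
α ∨ ~((γ ∧ γ) ∨ (γ ∨ γ)) = max(0.144, 0.085) = 0.144
β ⊕ γ = min(1, 0.814 + 0.915) = min(1, 1.729) = 1.000
(α ∨ ~((γ ∧ γ) ∨ (γ ∨ γ))) ∧ (β ⊕ γ) = min(0.144, 1.000) = 0.144

0.144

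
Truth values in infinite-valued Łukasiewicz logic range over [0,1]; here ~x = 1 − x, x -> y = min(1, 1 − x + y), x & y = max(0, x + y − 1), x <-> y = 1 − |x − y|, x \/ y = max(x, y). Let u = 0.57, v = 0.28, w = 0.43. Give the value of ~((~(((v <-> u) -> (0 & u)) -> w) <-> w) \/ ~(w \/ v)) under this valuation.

0.43

v <-> u = 1 − |0.28 − 0.57| = 1 − 0.29 = 0.71
0 & u = max(0, 0.00 + 0.57 − 1) = max(0, -0.43) = 0.00
(v <-> u) -> (0 & u) = min(1, 1 − 0.71 + 0.00) = min(1, 0.29) = 0.29
((v <-> u) -> (0 & u)) -> w = min(1, 1 − 0.29 + 0.43) = min(1, 1.14) = 1.00
~(((v <-> u) -> (0 & u)) -> w) = 1 − 1.00 = 0.00
~(((v <-> u) -> (0 & u)) -> w) <-> w = 1 − |0.00 − 0.43| = 1 − 0.43 = 0.57
w \/ v = max(0.43, 0.28) = 0.43
~(w \/ v) = 1 − 0.43 = 0.57
(~(((v <-> u) -> (0 & u)) -> w) <-> w) \/ ~(w \/ v) = max(0.57, 0.57) = 0.57
~((~(((v <-> u) -> (0 & u)) -> w) <-> w) \/ ~(w \/ v)) = 1 − 0.57 = 0.43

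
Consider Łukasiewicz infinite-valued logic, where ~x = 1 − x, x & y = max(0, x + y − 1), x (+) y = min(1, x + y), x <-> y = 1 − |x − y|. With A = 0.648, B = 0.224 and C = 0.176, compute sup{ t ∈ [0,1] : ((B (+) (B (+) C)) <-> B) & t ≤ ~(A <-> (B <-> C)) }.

B (+) C = min(1, 0.224 + 0.176) = min(1, 0.400) = 0.400
B (+) (B (+) C) = min(1, 0.224 + 0.400) = min(1, 0.624) = 0.624
(B (+) (B (+) C)) <-> B = 1 − |0.624 − 0.224| = 1 − 0.400 = 0.600
So the left factor is (B (+) (B (+) C)) <-> B = 0.600.
B <-> C = 1 − |0.224 − 0.176| = 1 − 0.048 = 0.952
A <-> (B <-> C) = 1 − |0.648 − 0.952| = 1 − 0.304 = 0.696
~(A <-> (B <-> C)) = 1 − 0.696 = 0.304
So the right-hand bound is ~(A <-> (B <-> C)) = 0.304.
The residuum of the Łukasiewicz t-norm gives the supremum: min(1, 1 − 0.600 + 0.304).
1 − 0.600 + 0.304 = 0.704, so t = min(1, 0.704) = 0.704.
Check: 0.600 & 0.704 = max(0, 0.304) = 0.304 ≤ 0.304.

0.704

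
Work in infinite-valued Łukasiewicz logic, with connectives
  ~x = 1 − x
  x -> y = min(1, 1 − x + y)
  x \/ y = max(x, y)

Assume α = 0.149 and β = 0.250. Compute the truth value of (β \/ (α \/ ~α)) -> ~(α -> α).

0.149

~α = 1 − 0.149 = 0.851
α \/ ~α = max(0.149, 0.851) = 0.851
β \/ (α \/ ~α) = max(0.250, 0.851) = 0.851
α -> α = min(1, 1 − 0.149 + 0.149) = min(1, 1.000) = 1.000
~(α -> α) = 1 − 1.000 = 0.000
(β \/ (α \/ ~α)) -> ~(α -> α) = min(1, 1 − 0.851 + 0.000) = min(1, 0.149) = 0.149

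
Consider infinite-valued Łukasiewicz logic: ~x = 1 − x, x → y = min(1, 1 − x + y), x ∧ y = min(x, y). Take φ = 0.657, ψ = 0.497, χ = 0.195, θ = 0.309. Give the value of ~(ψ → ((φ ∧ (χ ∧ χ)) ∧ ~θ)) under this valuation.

0.302

χ ∧ χ = min(0.195, 0.195) = 0.195
φ ∧ (χ ∧ χ) = min(0.657, 0.195) = 0.195
~θ = 1 − 0.309 = 0.691
(φ ∧ (χ ∧ χ)) ∧ ~θ = min(0.195, 0.691) = 0.195
ψ → ((φ ∧ (χ ∧ χ)) ∧ ~θ) = min(1, 1 − 0.497 + 0.195) = min(1, 0.698) = 0.698
~(ψ → ((φ ∧ (χ ∧ χ)) ∧ ~θ)) = 1 − 0.698 = 0.302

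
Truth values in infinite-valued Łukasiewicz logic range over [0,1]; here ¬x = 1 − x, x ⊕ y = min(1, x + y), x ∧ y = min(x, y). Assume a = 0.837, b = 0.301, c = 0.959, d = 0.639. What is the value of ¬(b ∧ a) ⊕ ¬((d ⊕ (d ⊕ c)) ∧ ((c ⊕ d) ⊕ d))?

b ∧ a = min(0.301, 0.837) = 0.301
¬(b ∧ a) = 1 − 0.301 = 0.699
d ⊕ c = min(1, 0.639 + 0.959) = min(1, 1.598) = 1.000
d ⊕ (d ⊕ c) = min(1, 0.639 + 1.000) = min(1, 1.639) = 1.000
c ⊕ d = min(1, 0.959 + 0.639) = min(1, 1.598) = 1.000
(c ⊕ d) ⊕ d = min(1, 1.000 + 0.639) = min(1, 1.639) = 1.000
(d ⊕ (d ⊕ c)) ∧ ((c ⊕ d) ⊕ d) = min(1.000, 1.000) = 1.000
¬((d ⊕ (d ⊕ c)) ∧ ((c ⊕ d) ⊕ d)) = 1 − 1.000 = 0.000
¬(b ∧ a) ⊕ ¬((d ⊕ (d ⊕ c)) ∧ ((c ⊕ d) ⊕ d)) = min(1, 0.699 + 0.000) = min(1, 0.699) = 0.699

0.699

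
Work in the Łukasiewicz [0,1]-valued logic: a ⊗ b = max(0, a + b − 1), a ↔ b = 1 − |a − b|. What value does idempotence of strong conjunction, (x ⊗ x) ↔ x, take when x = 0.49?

x ⊗ x = max(0, 0.49 + 0.49 − 1) = max(0, -0.02) = 0.00
(x ⊗ x) ↔ x = 1 − |0.00 − 0.49| = 1 − 0.49 = 0.51
(The value 0.51 < 1 shows this instance is not satisfied; fails in Ł∞ since a ⊗ a = max(0, 2a−1) ≠ a in general.)

0.51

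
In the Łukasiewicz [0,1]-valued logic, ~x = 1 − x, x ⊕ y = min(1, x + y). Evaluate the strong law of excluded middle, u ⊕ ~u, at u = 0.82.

~u = 1 − 0.82 = 0.18
u ⊕ ~u = min(1, 0.82 + 0.18) = min(1, 1.00) = 1.00
(As expected: always 1 in Ł∞ since a ⊕ (1−a) = 1.)

1.00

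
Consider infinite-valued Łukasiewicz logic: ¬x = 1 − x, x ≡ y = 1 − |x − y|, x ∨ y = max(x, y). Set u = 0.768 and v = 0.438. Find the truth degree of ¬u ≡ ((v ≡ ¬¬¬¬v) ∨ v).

0.232

¬u = 1 − 0.768 = 0.232
¬v = 1 − 0.438 = 0.562
¬¬v = 1 − 0.562 = 0.438
¬¬¬v = 1 − 0.438 = 0.562
¬¬¬¬v = 1 − 0.562 = 0.438
v ≡ ¬¬¬¬v = 1 − |0.438 − 0.438| = 1 − 0.000 = 1.000
(v ≡ ¬¬¬¬v) ∨ v = max(1.000, 0.438) = 1.000
¬u ≡ ((v ≡ ¬¬¬¬v) ∨ v) = 1 − |0.232 − 1.000| = 1 − 0.768 = 0.232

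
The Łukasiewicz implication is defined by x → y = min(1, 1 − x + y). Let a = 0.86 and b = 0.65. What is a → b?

a → b = min(1, 1 − 0.86 + 0.65) = min(1, 0.79) = 0.79
For comparison, the Gödel implication (1 if x ≤ y else y) would give 0.65.

0.79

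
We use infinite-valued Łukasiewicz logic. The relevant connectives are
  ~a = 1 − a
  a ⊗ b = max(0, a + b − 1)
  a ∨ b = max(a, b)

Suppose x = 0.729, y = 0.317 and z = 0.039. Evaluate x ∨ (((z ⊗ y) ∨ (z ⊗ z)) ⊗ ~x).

z ⊗ y = max(0, 0.039 + 0.317 − 1) = max(0, -0.644) = 0.000
z ⊗ z = max(0, 0.039 + 0.039 − 1) = max(0, -0.922) = 0.000
(z ⊗ y) ∨ (z ⊗ z) = max(0.000, 0.000) = 0.000
~x = 1 − 0.729 = 0.271
((z ⊗ y) ∨ (z ⊗ z)) ⊗ ~x = max(0, 0.000 + 0.271 − 1) = max(0, -0.729) = 0.000
x ∨ (((z ⊗ y) ∨ (z ⊗ z)) ⊗ ~x) = max(0.729, 0.000) = 0.729

0.729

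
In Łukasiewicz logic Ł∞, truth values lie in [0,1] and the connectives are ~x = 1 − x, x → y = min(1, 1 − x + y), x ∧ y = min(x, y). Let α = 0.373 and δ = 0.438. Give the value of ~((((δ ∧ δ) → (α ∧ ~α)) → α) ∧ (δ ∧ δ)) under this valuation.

0.562

δ ∧ δ = min(0.438, 0.438) = 0.438
~α = 1 − 0.373 = 0.627
α ∧ ~α = min(0.373, 0.627) = 0.373
(δ ∧ δ) → (α ∧ ~α) = min(1, 1 − 0.438 + 0.373) = min(1, 0.935) = 0.935
((δ ∧ δ) → (α ∧ ~α)) → α = min(1, 1 − 0.935 + 0.373) = min(1, 0.438) = 0.438
(((δ ∧ δ) → (α ∧ ~α)) → α) ∧ (δ ∧ δ) = min(0.438, 0.438) = 0.438
~((((δ ∧ δ) → (α ∧ ~α)) → α) ∧ (δ ∧ δ)) = 1 − 0.438 = 0.562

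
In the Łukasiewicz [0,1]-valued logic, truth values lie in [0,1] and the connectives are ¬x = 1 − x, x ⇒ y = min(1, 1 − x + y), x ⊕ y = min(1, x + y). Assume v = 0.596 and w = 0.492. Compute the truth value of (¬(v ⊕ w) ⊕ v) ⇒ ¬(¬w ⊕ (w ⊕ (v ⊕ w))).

v ⊕ w = min(1, 0.596 + 0.492) = min(1, 1.088) = 1.000
¬(v ⊕ w) = 1 − 1.000 = 0.000
¬(v ⊕ w) ⊕ v = min(1, 0.000 + 0.596) = min(1, 0.596) = 0.596
¬w = 1 − 0.492 = 0.508
w ⊕ (v ⊕ w) = min(1, 0.492 + 1.000) = min(1, 1.492) = 1.000
¬w ⊕ (w ⊕ (v ⊕ w)) = min(1, 0.508 + 1.000) = min(1, 1.508) = 1.000
¬(¬w ⊕ (w ⊕ (v ⊕ w))) = 1 − 1.000 = 0.000
(¬(v ⊕ w) ⊕ v) ⇒ ¬(¬w ⊕ (w ⊕ (v ⊕ w))) = min(1, 1 − 0.596 + 0.000) = min(1, 0.404) = 0.404

0.404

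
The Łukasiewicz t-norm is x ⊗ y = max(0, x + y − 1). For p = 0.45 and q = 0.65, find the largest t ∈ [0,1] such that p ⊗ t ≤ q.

1.00

The residuum of the Łukasiewicz t-norm gives the supremum: min(1, 1 − 0.45 + 0.65).
1 − 0.45 + 0.65 = 1.20, so t = min(1, 1.20) = 1.00.
Check: 0.45 ⊗ 1.00 = max(0, 0.45) = 0.45 ≤ 0.65.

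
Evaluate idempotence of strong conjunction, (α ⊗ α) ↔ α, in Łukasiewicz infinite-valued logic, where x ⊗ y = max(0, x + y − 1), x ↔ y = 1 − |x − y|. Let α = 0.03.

α ⊗ α = max(0, 0.03 + 0.03 − 1) = max(0, -0.94) = 0.00
(α ⊗ α) ↔ α = 1 − |0.00 − 0.03| = 1 − 0.03 = 0.97
(The value 0.97 < 1 shows this instance is not satisfied; fails in Ł∞ since a ⊗ a = max(0, 2a−1) ≠ a in general.)

0.97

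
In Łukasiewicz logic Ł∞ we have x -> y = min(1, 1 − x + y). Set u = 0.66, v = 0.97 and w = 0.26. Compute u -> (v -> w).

0.63

v -> w = min(1, 1 − 0.97 + 0.26) = min(1, 0.29) = 0.29
u -> (v -> w) = min(1, 1 − 0.66 + 0.29) = min(1, 0.63) = 0.63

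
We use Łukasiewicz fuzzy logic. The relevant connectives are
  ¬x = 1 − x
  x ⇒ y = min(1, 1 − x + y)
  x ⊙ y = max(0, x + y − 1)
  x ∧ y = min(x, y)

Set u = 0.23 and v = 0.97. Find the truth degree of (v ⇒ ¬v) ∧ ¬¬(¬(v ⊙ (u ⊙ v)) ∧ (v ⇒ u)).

¬v = 1 − 0.97 = 0.03
v ⇒ ¬v = min(1, 1 − 0.97 + 0.03) = min(1, 0.06) = 0.06
u ⊙ v = max(0, 0.23 + 0.97 − 1) = max(0, 0.20) = 0.20
v ⊙ (u ⊙ v) = max(0, 0.97 + 0.20 − 1) = max(0, 0.17) = 0.17
¬(v ⊙ (u ⊙ v)) = 1 − 0.17 = 0.83
v ⇒ u = min(1, 1 − 0.97 + 0.23) = min(1, 0.26) = 0.26
¬(v ⊙ (u ⊙ v)) ∧ (v ⇒ u) = min(0.83, 0.26) = 0.26
¬(¬(v ⊙ (u ⊙ v)) ∧ (v ⇒ u)) = 1 − 0.26 = 0.74
¬¬(¬(v ⊙ (u ⊙ v)) ∧ (v ⇒ u)) = 1 − 0.74 = 0.26
(v ⇒ ¬v) ∧ ¬¬(¬(v ⊙ (u ⊙ v)) ∧ (v ⇒ u)) = min(0.06, 0.26) = 0.06

0.06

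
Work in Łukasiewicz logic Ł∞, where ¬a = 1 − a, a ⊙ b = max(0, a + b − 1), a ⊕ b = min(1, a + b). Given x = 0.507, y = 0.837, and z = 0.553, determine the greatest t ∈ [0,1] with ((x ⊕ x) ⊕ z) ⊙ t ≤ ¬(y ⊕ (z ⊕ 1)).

x ⊕ x = min(1, 0.507 + 0.507) = min(1, 1.014) = 1.000
(x ⊕ x) ⊕ z = min(1, 1.000 + 0.553) = min(1, 1.553) = 1.000
So the left factor is (x ⊕ x) ⊕ z = 1.000.
z ⊕ 1 = min(1, 0.553 + 1.000) = min(1, 1.553) = 1.000
y ⊕ (z ⊕ 1) = min(1, 0.837 + 1.000) = min(1, 1.837) = 1.000
¬(y ⊕ (z ⊕ 1)) = 1 − 1.000 = 0.000
So the right-hand bound is ¬(y ⊕ (z ⊕ 1)) = 0.000.
The residuum of the Łukasiewicz t-norm gives the supremum: min(1, 1 − 1.000 + 0.000).
1 − 1.000 + 0.000 = 0.000, so t = min(1, 0.000) = 0.000.
Check: 1.000 ⊙ 0.000 = max(0, 0.000) = 0.000 ≤ 0.000.

0.000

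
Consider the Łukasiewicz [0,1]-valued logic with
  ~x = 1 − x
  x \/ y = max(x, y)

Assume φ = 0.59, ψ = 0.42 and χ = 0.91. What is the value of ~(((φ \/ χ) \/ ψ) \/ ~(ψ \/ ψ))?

0.09

φ \/ χ = max(0.59, 0.91) = 0.91
(φ \/ χ) \/ ψ = max(0.91, 0.42) = 0.91
ψ \/ ψ = max(0.42, 0.42) = 0.42
~(ψ \/ ψ) = 1 − 0.42 = 0.58
((φ \/ χ) \/ ψ) \/ ~(ψ \/ ψ) = max(0.91, 0.58) = 0.91
~(((φ \/ χ) \/ ψ) \/ ~(ψ \/ ψ)) = 1 − 0.91 = 0.09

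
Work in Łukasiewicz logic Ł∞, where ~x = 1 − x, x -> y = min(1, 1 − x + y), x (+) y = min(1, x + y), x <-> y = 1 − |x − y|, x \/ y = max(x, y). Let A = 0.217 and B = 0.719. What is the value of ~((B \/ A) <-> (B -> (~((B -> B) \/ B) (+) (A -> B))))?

B \/ A = max(0.719, 0.217) = 0.719
B -> B = min(1, 1 − 0.719 + 0.719) = min(1, 1.000) = 1.000
(B -> B) \/ B = max(1.000, 0.719) = 1.000
~((B -> B) \/ B) = 1 − 1.000 = 0.000
A -> B = min(1, 1 − 0.217 + 0.719) = min(1, 1.502) = 1.000
~((B -> B) \/ B) (+) (A -> B) = min(1, 0.000 + 1.000) = min(1, 1.000) = 1.000
B -> (~((B -> B) \/ B) (+) (A -> B)) = min(1, 1 − 0.719 + 1.000) = min(1, 1.281) = 1.000
(B \/ A) <-> (B -> (~((B -> B) \/ B) (+) (A -> B))) = 1 − |0.719 − 1.000| = 1 − 0.281 = 0.719
~((B \/ A) <-> (B -> (~((B -> B) \/ B) (+) (A -> B)))) = 1 − 0.719 = 0.281

0.281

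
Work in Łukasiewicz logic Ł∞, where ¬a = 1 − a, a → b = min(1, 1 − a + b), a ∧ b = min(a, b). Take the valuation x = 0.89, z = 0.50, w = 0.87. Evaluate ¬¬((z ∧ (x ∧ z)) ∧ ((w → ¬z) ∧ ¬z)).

0.50

x ∧ z = min(0.89, 0.50) = 0.50
z ∧ (x ∧ z) = min(0.50, 0.50) = 0.50
¬z = 1 − 0.50 = 0.50
w → ¬z = min(1, 1 − 0.87 + 0.50) = min(1, 0.63) = 0.63
(w → ¬z) ∧ ¬z = min(0.63, 0.50) = 0.50
(z ∧ (x ∧ z)) ∧ ((w → ¬z) ∧ ¬z) = min(0.50, 0.50) = 0.50
¬((z ∧ (x ∧ z)) ∧ ((w → ¬z) ∧ ¬z)) = 1 − 0.50 = 0.50
¬¬((z ∧ (x ∧ z)) ∧ ((w → ¬z) ∧ ¬z)) = 1 − 0.50 = 0.50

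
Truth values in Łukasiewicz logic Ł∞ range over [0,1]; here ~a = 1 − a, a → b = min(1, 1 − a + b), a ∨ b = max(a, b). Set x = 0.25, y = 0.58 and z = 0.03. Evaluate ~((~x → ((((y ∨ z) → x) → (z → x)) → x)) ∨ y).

~x = 1 − 0.25 = 0.75
y ∨ z = max(0.58, 0.03) = 0.58
(y ∨ z) → x = min(1, 1 − 0.58 + 0.25) = min(1, 0.67) = 0.67
z → x = min(1, 1 − 0.03 + 0.25) = min(1, 1.22) = 1.00
((y ∨ z) → x) → (z → x) = min(1, 1 − 0.67 + 1.00) = min(1, 1.33) = 1.00
(((y ∨ z) → x) → (z → x)) → x = min(1, 1 − 1.00 + 0.25) = min(1, 0.25) = 0.25
~x → ((((y ∨ z) → x) → (z → x)) → x) = min(1, 1 − 0.75 + 0.25) = min(1, 0.50) = 0.50
(~x → ((((y ∨ z) → x) → (z → x)) → x)) ∨ y = max(0.50, 0.58) = 0.58
~((~x → ((((y ∨ z) → x) → (z → x)) → x)) ∨ y) = 1 − 0.58 = 0.42

0.42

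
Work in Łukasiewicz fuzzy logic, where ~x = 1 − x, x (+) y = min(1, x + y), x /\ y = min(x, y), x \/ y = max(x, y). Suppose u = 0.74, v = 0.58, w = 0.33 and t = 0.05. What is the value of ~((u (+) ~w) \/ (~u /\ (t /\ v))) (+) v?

~w = 1 − 0.33 = 0.67
u (+) ~w = min(1, 0.74 + 0.67) = min(1, 1.41) = 1.00
~u = 1 − 0.74 = 0.26
t /\ v = min(0.05, 0.58) = 0.05
~u /\ (t /\ v) = min(0.26, 0.05) = 0.05
(u (+) ~w) \/ (~u /\ (t /\ v)) = max(1.00, 0.05) = 1.00
~((u (+) ~w) \/ (~u /\ (t /\ v))) = 1 − 1.00 = 0.00
~((u (+) ~w) \/ (~u /\ (t /\ v))) (+) v = min(1, 0.00 + 0.58) = min(1, 0.58) = 0.58

0.58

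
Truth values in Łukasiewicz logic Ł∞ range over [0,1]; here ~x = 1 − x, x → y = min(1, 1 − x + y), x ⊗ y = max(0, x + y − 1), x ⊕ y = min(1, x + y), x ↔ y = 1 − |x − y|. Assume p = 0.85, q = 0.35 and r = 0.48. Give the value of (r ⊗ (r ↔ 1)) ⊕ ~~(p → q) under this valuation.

0.50

r ↔ 1 = 1 − |0.48 − 1.00| = 1 − 0.52 = 0.48
r ⊗ (r ↔ 1) = max(0, 0.48 + 0.48 − 1) = max(0, -0.04) = 0.00
p → q = min(1, 1 − 0.85 + 0.35) = min(1, 0.50) = 0.50
~(p → q) = 1 − 0.50 = 0.50
~~(p → q) = 1 − 0.50 = 0.50
(r ⊗ (r ↔ 1)) ⊕ ~~(p → q) = min(1, 0.00 + 0.50) = min(1, 0.50) = 0.50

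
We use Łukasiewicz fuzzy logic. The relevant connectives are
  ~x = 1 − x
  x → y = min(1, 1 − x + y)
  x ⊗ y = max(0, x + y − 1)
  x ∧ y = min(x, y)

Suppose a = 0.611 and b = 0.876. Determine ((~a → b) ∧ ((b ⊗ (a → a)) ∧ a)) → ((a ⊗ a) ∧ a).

0.611

~a = 1 − 0.611 = 0.389
~a → b = min(1, 1 − 0.389 + 0.876) = min(1, 1.487) = 1.000
a → a = min(1, 1 − 0.611 + 0.611) = min(1, 1.000) = 1.000
b ⊗ (a → a) = max(0, 0.876 + 1.000 − 1) = max(0, 0.876) = 0.876
(b ⊗ (a → a)) ∧ a = min(0.876, 0.611) = 0.611
(~a → b) ∧ ((b ⊗ (a → a)) ∧ a) = min(1.000, 0.611) = 0.611
a ⊗ a = max(0, 0.611 + 0.611 − 1) = max(0, 0.222) = 0.222
(a ⊗ a) ∧ a = min(0.222, 0.611) = 0.222
((~a → b) ∧ ((b ⊗ (a → a)) ∧ a)) → ((a ⊗ a) ∧ a) = min(1, 1 − 0.611 + 0.222) = min(1, 0.611) = 0.611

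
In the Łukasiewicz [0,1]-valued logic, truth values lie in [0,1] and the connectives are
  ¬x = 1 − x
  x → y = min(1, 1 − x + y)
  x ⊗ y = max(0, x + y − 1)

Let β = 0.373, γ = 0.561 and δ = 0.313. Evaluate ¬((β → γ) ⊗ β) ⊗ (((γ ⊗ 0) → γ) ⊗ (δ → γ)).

0.627

β → γ = min(1, 1 − 0.373 + 0.561) = min(1, 1.188) = 1.000
(β → γ) ⊗ β = max(0, 1.000 + 0.373 − 1) = max(0, 0.373) = 0.373
¬((β → γ) ⊗ β) = 1 − 0.373 = 0.627
γ ⊗ 0 = max(0, 0.561 + 0.000 − 1) = max(0, -0.439) = 0.000
(γ ⊗ 0) → γ = min(1, 1 − 0.000 + 0.561) = min(1, 1.561) = 1.000
δ → γ = min(1, 1 − 0.313 + 0.561) = min(1, 1.248) = 1.000
((γ ⊗ 0) → γ) ⊗ (δ → γ) = max(0, 1.000 + 1.000 − 1) = max(0, 1.000) = 1.000
¬((β → γ) ⊗ β) ⊗ (((γ ⊗ 0) → γ) ⊗ (δ → γ)) = max(0, 0.627 + 1.000 − 1) = max(0, 0.627) = 0.627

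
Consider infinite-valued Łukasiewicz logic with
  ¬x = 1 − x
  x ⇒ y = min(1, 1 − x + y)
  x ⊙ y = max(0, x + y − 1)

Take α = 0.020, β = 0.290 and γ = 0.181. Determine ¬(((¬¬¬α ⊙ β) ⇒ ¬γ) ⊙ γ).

0.819

¬α = 1 − 0.020 = 0.980
¬¬α = 1 − 0.980 = 0.020
¬¬¬α = 1 − 0.020 = 0.980
¬¬¬α ⊙ β = max(0, 0.980 + 0.290 − 1) = max(0, 0.270) = 0.270
¬γ = 1 − 0.181 = 0.819
(¬¬¬α ⊙ β) ⇒ ¬γ = min(1, 1 − 0.270 + 0.819) = min(1, 1.549) = 1.000
((¬¬¬α ⊙ β) ⇒ ¬γ) ⊙ γ = max(0, 1.000 + 0.181 − 1) = max(0, 0.181) = 0.181
¬(((¬¬¬α ⊙ β) ⇒ ¬γ) ⊙ γ) = 1 − 0.181 = 0.819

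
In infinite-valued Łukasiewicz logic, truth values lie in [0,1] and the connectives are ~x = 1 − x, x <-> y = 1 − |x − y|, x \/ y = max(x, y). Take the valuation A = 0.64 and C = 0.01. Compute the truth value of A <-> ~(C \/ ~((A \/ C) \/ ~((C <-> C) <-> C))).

A \/ C = max(0.64, 0.01) = 0.64
C <-> C = 1 − |0.01 − 0.01| = 1 − 0.00 = 1.00
(C <-> C) <-> C = 1 − |1.00 − 0.01| = 1 − 0.99 = 0.01
~((C <-> C) <-> C) = 1 − 0.01 = 0.99
(A \/ C) \/ ~((C <-> C) <-> C) = max(0.64, 0.99) = 0.99
~((A \/ C) \/ ~((C <-> C) <-> C)) = 1 − 0.99 = 0.01
C \/ ~((A \/ C) \/ ~((C <-> C) <-> C)) = max(0.01, 0.01) = 0.01
~(C \/ ~((A \/ C) \/ ~((C <-> C) <-> C))) = 1 − 0.01 = 0.99
A <-> ~(C \/ ~((A \/ C) \/ ~((C <-> C) <-> C))) = 1 − |0.64 − 0.99| = 1 − 0.35 = 0.65

0.65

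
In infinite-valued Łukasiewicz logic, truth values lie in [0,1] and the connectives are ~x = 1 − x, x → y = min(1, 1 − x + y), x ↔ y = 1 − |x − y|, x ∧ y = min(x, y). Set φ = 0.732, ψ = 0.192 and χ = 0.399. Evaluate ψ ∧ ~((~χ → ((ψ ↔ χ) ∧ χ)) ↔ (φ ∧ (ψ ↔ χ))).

~χ = 1 − 0.399 = 0.601
ψ ↔ χ = 1 − |0.192 − 0.399| = 1 − 0.207 = 0.793
(ψ ↔ χ) ∧ χ = min(0.793, 0.399) = 0.399
~χ → ((ψ ↔ χ) ∧ χ) = min(1, 1 − 0.601 + 0.399) = min(1, 0.798) = 0.798
φ ∧ (ψ ↔ χ) = min(0.732, 0.793) = 0.732
(~χ → ((ψ ↔ χ) ∧ χ)) ↔ (φ ∧ (ψ ↔ χ)) = 1 − |0.798 − 0.732| = 1 − 0.066 = 0.934
~((~χ → ((ψ ↔ χ) ∧ χ)) ↔ (φ ∧ (ψ ↔ χ))) = 1 − 0.934 = 0.066
ψ ∧ ~((~χ → ((ψ ↔ χ) ∧ χ)) ↔ (φ ∧ (ψ ↔ χ))) = min(0.192, 0.066) = 0.066

0.066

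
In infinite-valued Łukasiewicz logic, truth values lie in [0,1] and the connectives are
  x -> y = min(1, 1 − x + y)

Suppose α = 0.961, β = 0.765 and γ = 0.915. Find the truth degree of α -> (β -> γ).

β -> γ = min(1, 1 − 0.765 + 0.915) = min(1, 1.150) = 1.000
α -> (β -> γ) = min(1, 1 − 0.961 + 1.000) = min(1, 1.039) = 1.000

1.000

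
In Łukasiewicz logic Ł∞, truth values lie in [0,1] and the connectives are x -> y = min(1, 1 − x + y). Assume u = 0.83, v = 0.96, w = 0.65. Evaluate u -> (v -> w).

v -> w = min(1, 1 − 0.96 + 0.65) = min(1, 0.69) = 0.69
u -> (v -> w) = min(1, 1 − 0.83 + 0.69) = min(1, 0.86) = 0.86

0.86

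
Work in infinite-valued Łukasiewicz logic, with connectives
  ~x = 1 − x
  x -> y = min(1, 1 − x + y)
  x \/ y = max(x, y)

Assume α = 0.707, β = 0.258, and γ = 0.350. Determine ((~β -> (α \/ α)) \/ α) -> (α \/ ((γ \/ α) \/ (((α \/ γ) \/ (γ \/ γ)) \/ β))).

0.742

~β = 1 − 0.258 = 0.742
α \/ α = max(0.707, 0.707) = 0.707
~β -> (α \/ α) = min(1, 1 − 0.742 + 0.707) = min(1, 0.965) = 0.965
(~β -> (α \/ α)) \/ α = max(0.965, 0.707) = 0.965
γ \/ α = max(0.350, 0.707) = 0.707
α \/ γ = max(0.707, 0.350) = 0.707
γ \/ γ = max(0.350, 0.350) = 0.350
(α \/ γ) \/ (γ \/ γ) = max(0.707, 0.350) = 0.707
((α \/ γ) \/ (γ \/ γ)) \/ β = max(0.707, 0.258) = 0.707
(γ \/ α) \/ (((α \/ γ) \/ (γ \/ γ)) \/ β) = max(0.707, 0.707) = 0.707
α \/ ((γ \/ α) \/ (((α \/ γ) \/ (γ \/ γ)) \/ β)) = max(0.707, 0.707) = 0.707
((~β -> (α \/ α)) \/ α) -> (α \/ ((γ \/ α) \/ (((α \/ γ) \/ (γ \/ γ)) \/ β))) = min(1, 1 − 0.965 + 0.707) = min(1, 0.742) = 0.742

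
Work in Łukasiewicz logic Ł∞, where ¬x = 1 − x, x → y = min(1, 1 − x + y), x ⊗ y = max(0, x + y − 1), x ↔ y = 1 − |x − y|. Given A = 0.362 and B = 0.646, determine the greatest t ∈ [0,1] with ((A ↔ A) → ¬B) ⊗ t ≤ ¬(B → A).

0.930

A ↔ A = 1 − |0.362 − 0.362| = 1 − 0.000 = 1.000
¬B = 1 − 0.646 = 0.354
(A ↔ A) → ¬B = min(1, 1 − 1.000 + 0.354) = min(1, 0.354) = 0.354
So the left factor is (A ↔ A) → ¬B = 0.354.
B → A = min(1, 1 − 0.646 + 0.362) = min(1, 0.716) = 0.716
¬(B → A) = 1 − 0.716 = 0.284
So the right-hand bound is ¬(B → A) = 0.284.
The residuum of the Łukasiewicz t-norm gives the supremum: min(1, 1 − 0.354 + 0.284).
1 − 0.354 + 0.284 = 0.930, so t = min(1, 0.930) = 0.930.
Check: 0.354 ⊗ 0.930 = max(0, 0.284) = 0.284 ≤ 0.284.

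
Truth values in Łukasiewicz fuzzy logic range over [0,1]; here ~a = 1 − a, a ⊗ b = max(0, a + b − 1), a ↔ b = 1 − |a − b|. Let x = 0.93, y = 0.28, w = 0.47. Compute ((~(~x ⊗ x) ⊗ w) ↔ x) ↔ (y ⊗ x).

0.67

~x = 1 − 0.93 = 0.07
~x ⊗ x = max(0, 0.07 + 0.93 − 1) = max(0, 0.00) = 0.00
~(~x ⊗ x) = 1 − 0.00 = 1.00
~(~x ⊗ x) ⊗ w = max(0, 1.00 + 0.47 − 1) = max(0, 0.47) = 0.47
(~(~x ⊗ x) ⊗ w) ↔ x = 1 − |0.47 − 0.93| = 1 − 0.46 = 0.54
y ⊗ x = max(0, 0.28 + 0.93 − 1) = max(0, 0.21) = 0.21
((~(~x ⊗ x) ⊗ w) ↔ x) ↔ (y ⊗ x) = 1 − |0.54 − 0.21| = 1 − 0.33 = 0.67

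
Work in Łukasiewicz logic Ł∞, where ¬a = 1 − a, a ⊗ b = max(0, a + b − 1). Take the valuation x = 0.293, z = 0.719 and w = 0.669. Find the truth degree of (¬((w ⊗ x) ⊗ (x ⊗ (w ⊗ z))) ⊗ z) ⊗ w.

w ⊗ x = max(0, 0.669 + 0.293 − 1) = max(0, -0.038) = 0.000
w ⊗ z = max(0, 0.669 + 0.719 − 1) = max(0, 0.388) = 0.388
x ⊗ (w ⊗ z) = max(0, 0.293 + 0.388 − 1) = max(0, -0.319) = 0.000
(w ⊗ x) ⊗ (x ⊗ (w ⊗ z)) = max(0, 0.000 + 0.000 − 1) = max(0, -1.000) = 0.000
¬((w ⊗ x) ⊗ (x ⊗ (w ⊗ z))) = 1 − 0.000 = 1.000
¬((w ⊗ x) ⊗ (x ⊗ (w ⊗ z))) ⊗ z = max(0, 1.000 + 0.719 − 1) = max(0, 0.719) = 0.719
(¬((w ⊗ x) ⊗ (x ⊗ (w ⊗ z))) ⊗ z) ⊗ w = max(0, 0.719 + 0.669 − 1) = max(0, 0.388) = 0.388

0.388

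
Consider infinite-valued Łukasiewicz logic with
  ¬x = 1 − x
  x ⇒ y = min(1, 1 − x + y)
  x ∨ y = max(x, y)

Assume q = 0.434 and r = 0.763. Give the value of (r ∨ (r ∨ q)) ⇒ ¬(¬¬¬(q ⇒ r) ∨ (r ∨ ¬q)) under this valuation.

0.474

r ∨ q = max(0.763, 0.434) = 0.763
r ∨ (r ∨ q) = max(0.763, 0.763) = 0.763
q ⇒ r = min(1, 1 − 0.434 + 0.763) = min(1, 1.329) = 1.000
¬(q ⇒ r) = 1 − 1.000 = 0.000
¬¬(q ⇒ r) = 1 − 0.000 = 1.000
¬¬¬(q ⇒ r) = 1 − 1.000 = 0.000
¬q = 1 − 0.434 = 0.566
r ∨ ¬q = max(0.763, 0.566) = 0.763
¬¬¬(q ⇒ r) ∨ (r ∨ ¬q) = max(0.000, 0.763) = 0.763
¬(¬¬¬(q ⇒ r) ∨ (r ∨ ¬q)) = 1 − 0.763 = 0.237
(r ∨ (r ∨ q)) ⇒ ¬(¬¬¬(q ⇒ r) ∨ (r ∨ ¬q)) = min(1, 1 − 0.763 + 0.237) = min(1, 0.474) = 0.474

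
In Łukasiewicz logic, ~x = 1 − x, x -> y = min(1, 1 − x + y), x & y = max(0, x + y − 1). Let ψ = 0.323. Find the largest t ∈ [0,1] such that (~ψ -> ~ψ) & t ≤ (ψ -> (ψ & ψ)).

0.677

~ψ = 1 − 0.323 = 0.677
~ψ -> ~ψ = min(1, 1 − 0.677 + 0.677) = min(1, 1.000) = 1.000
So the left factor is ~ψ -> ~ψ = 1.000.
ψ & ψ = max(0, 0.323 + 0.323 − 1) = max(0, -0.354) = 0.000
ψ -> (ψ & ψ) = min(1, 1 − 0.323 + 0.000) = min(1, 0.677) = 0.677
So the right-hand bound is ψ -> (ψ & ψ) = 0.677.
The residuum of the Łukasiewicz t-norm gives the supremum: min(1, 1 − 1.000 + 0.677).
1 − 1.000 + 0.677 = 0.677, so t = min(1, 0.677) = 0.677.
Check: 1.000 & 0.677 = max(0, 0.677) = 0.677 ≤ 0.677.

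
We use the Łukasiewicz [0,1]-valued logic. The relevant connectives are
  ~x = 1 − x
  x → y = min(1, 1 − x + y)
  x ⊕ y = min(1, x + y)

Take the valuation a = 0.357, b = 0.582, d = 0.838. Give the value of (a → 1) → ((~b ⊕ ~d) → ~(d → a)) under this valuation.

0.901

a → 1 = min(1, 1 − 0.357 + 1.000) = min(1, 1.643) = 1.000
~b = 1 − 0.582 = 0.418
~d = 1 − 0.838 = 0.162
~b ⊕ ~d = min(1, 0.418 + 0.162) = min(1, 0.580) = 0.580
d → a = min(1, 1 − 0.838 + 0.357) = min(1, 0.519) = 0.519
~(d → a) = 1 − 0.519 = 0.481
(~b ⊕ ~d) → ~(d → a) = min(1, 1 − 0.580 + 0.481) = min(1, 0.901) = 0.901
(a → 1) → ((~b ⊕ ~d) → ~(d → a)) = min(1, 1 − 1.000 + 0.901) = min(1, 0.901) = 0.901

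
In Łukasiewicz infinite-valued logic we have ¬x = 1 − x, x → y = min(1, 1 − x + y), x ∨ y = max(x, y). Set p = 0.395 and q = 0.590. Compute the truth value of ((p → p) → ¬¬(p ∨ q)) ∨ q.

p → p = min(1, 1 − 0.395 + 0.395) = min(1, 1.000) = 1.000
p ∨ q = max(0.395, 0.590) = 0.590
¬(p ∨ q) = 1 − 0.590 = 0.410
¬¬(p ∨ q) = 1 − 0.410 = 0.590
(p → p) → ¬¬(p ∨ q) = min(1, 1 − 1.000 + 0.590) = min(1, 0.590) = 0.590
((p → p) → ¬¬(p ∨ q)) ∨ q = max(0.590, 0.590) = 0.590

0.590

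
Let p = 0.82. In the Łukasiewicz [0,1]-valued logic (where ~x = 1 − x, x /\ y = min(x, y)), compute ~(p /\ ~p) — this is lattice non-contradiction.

~p = 1 − 0.82 = 0.18
p /\ ~p = min(0.82, 0.18) = 0.18
~(p /\ ~p) = 1 − 0.18 = 0.82
(The value 0.82 < 1 shows this instance is not satisfied; not a Ł∞-tautology — its value is 1 − min(a, 1−a).)

0.82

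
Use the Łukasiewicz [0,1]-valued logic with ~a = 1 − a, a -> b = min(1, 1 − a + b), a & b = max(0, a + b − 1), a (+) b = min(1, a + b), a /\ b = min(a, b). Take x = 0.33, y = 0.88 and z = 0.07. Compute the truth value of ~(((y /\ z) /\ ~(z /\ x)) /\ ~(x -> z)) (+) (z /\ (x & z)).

0.93

y /\ z = min(0.88, 0.07) = 0.07
z /\ x = min(0.07, 0.33) = 0.07
~(z /\ x) = 1 − 0.07 = 0.93
(y /\ z) /\ ~(z /\ x) = min(0.07, 0.93) = 0.07
x -> z = min(1, 1 − 0.33 + 0.07) = min(1, 0.74) = 0.74
~(x -> z) = 1 − 0.74 = 0.26
((y /\ z) /\ ~(z /\ x)) /\ ~(x -> z) = min(0.07, 0.26) = 0.07
~(((y /\ z) /\ ~(z /\ x)) /\ ~(x -> z)) = 1 − 0.07 = 0.93
x & z = max(0, 0.33 + 0.07 − 1) = max(0, -0.60) = 0.00
z /\ (x & z) = min(0.07, 0.00) = 0.00
~(((y /\ z) /\ ~(z /\ x)) /\ ~(x -> z)) (+) (z /\ (x & z)) = min(1, 0.93 + 0.00) = min(1, 0.93) = 0.93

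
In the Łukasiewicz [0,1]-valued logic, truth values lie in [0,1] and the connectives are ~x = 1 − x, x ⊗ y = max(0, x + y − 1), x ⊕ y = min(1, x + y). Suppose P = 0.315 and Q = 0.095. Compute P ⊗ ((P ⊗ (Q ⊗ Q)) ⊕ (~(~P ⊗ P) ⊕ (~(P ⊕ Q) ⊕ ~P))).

0.315

Q ⊗ Q = max(0, 0.095 + 0.095 − 1) = max(0, -0.810) = 0.000
P ⊗ (Q ⊗ Q) = max(0, 0.315 + 0.000 − 1) = max(0, -0.685) = 0.000
~P = 1 − 0.315 = 0.685
~P ⊗ P = max(0, 0.685 + 0.315 − 1) = max(0, 0.000) = 0.000
~(~P ⊗ P) = 1 − 0.000 = 1.000
P ⊕ Q = min(1, 0.315 + 0.095) = min(1, 0.410) = 0.410
~(P ⊕ Q) = 1 − 0.410 = 0.590
~(P ⊕ Q) ⊕ ~P = min(1, 0.590 + 0.685) = min(1, 1.275) = 1.000
~(~P ⊗ P) ⊕ (~(P ⊕ Q) ⊕ ~P) = min(1, 1.000 + 1.000) = min(1, 2.000) = 1.000
(P ⊗ (Q ⊗ Q)) ⊕ (~(~P ⊗ P) ⊕ (~(P ⊕ Q) ⊕ ~P)) = min(1, 0.000 + 1.000) = min(1, 1.000) = 1.000
P ⊗ ((P ⊗ (Q ⊗ Q)) ⊕ (~(~P ⊗ P) ⊕ (~(P ⊕ Q) ⊕ ~P))) = max(0, 0.315 + 1.000 − 1) = max(0, 0.315) = 0.315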